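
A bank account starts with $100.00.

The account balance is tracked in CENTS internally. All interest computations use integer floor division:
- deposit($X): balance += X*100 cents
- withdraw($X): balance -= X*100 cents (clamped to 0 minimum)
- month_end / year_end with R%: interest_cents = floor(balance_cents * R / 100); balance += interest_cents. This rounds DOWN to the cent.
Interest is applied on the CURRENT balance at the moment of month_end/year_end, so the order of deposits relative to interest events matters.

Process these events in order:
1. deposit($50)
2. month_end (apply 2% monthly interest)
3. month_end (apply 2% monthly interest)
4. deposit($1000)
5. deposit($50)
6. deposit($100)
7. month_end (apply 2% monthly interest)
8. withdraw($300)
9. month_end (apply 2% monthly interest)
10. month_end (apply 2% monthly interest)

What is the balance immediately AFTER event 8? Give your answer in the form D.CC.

Answer: 1032.18

Derivation:
After 1 (deposit($50)): balance=$150.00 total_interest=$0.00
After 2 (month_end (apply 2% monthly interest)): balance=$153.00 total_interest=$3.00
After 3 (month_end (apply 2% monthly interest)): balance=$156.06 total_interest=$6.06
After 4 (deposit($1000)): balance=$1156.06 total_interest=$6.06
After 5 (deposit($50)): balance=$1206.06 total_interest=$6.06
After 6 (deposit($100)): balance=$1306.06 total_interest=$6.06
After 7 (month_end (apply 2% monthly interest)): balance=$1332.18 total_interest=$32.18
After 8 (withdraw($300)): balance=$1032.18 total_interest=$32.18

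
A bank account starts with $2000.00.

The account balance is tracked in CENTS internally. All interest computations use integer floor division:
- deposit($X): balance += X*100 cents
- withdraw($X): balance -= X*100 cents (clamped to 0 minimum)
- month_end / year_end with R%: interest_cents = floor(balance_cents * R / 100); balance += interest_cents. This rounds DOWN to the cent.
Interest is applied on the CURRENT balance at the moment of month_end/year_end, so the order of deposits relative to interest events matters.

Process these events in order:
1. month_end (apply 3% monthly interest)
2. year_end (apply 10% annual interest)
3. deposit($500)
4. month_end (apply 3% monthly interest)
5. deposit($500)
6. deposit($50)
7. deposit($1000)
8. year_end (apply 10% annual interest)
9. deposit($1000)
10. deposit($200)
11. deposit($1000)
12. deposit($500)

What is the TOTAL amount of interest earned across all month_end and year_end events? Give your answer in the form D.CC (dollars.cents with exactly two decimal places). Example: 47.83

After 1 (month_end (apply 3% monthly interest)): balance=$2060.00 total_interest=$60.00
After 2 (year_end (apply 10% annual interest)): balance=$2266.00 total_interest=$266.00
After 3 (deposit($500)): balance=$2766.00 total_interest=$266.00
After 4 (month_end (apply 3% monthly interest)): balance=$2848.98 total_interest=$348.98
After 5 (deposit($500)): balance=$3348.98 total_interest=$348.98
After 6 (deposit($50)): balance=$3398.98 total_interest=$348.98
After 7 (deposit($1000)): balance=$4398.98 total_interest=$348.98
After 8 (year_end (apply 10% annual interest)): balance=$4838.87 total_interest=$788.87
After 9 (deposit($1000)): balance=$5838.87 total_interest=$788.87
After 10 (deposit($200)): balance=$6038.87 total_interest=$788.87
After 11 (deposit($1000)): balance=$7038.87 total_interest=$788.87
After 12 (deposit($500)): balance=$7538.87 total_interest=$788.87

Answer: 788.87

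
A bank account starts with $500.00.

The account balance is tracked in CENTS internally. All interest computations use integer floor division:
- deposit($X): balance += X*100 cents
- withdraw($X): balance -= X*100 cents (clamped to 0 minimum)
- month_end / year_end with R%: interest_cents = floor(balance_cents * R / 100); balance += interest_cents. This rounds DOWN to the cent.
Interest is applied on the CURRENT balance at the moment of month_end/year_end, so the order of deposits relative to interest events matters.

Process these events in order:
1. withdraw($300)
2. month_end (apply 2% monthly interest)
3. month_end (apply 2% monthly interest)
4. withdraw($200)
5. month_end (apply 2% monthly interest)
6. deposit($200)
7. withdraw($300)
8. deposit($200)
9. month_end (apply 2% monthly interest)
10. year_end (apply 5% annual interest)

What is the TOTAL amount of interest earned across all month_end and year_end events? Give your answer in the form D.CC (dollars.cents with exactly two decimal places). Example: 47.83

Answer: 22.44

Derivation:
After 1 (withdraw($300)): balance=$200.00 total_interest=$0.00
After 2 (month_end (apply 2% monthly interest)): balance=$204.00 total_interest=$4.00
After 3 (month_end (apply 2% monthly interest)): balance=$208.08 total_interest=$8.08
After 4 (withdraw($200)): balance=$8.08 total_interest=$8.08
After 5 (month_end (apply 2% monthly interest)): balance=$8.24 total_interest=$8.24
After 6 (deposit($200)): balance=$208.24 total_interest=$8.24
After 7 (withdraw($300)): balance=$0.00 total_interest=$8.24
After 8 (deposit($200)): balance=$200.00 total_interest=$8.24
After 9 (month_end (apply 2% monthly interest)): balance=$204.00 total_interest=$12.24
After 10 (year_end (apply 5% annual interest)): balance=$214.20 total_interest=$22.44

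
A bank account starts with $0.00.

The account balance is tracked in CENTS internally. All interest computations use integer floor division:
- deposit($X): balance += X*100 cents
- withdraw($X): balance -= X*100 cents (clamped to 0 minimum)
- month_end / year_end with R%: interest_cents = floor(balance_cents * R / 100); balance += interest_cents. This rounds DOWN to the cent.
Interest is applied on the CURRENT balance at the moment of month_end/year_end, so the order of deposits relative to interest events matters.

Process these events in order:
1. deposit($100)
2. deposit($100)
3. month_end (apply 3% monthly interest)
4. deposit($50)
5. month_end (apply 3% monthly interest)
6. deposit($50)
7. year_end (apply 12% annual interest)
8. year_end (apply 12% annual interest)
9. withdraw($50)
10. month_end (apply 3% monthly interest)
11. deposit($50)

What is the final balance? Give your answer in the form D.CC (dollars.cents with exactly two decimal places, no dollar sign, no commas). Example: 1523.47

After 1 (deposit($100)): balance=$100.00 total_interest=$0.00
After 2 (deposit($100)): balance=$200.00 total_interest=$0.00
After 3 (month_end (apply 3% monthly interest)): balance=$206.00 total_interest=$6.00
After 4 (deposit($50)): balance=$256.00 total_interest=$6.00
After 5 (month_end (apply 3% monthly interest)): balance=$263.68 total_interest=$13.68
After 6 (deposit($50)): balance=$313.68 total_interest=$13.68
After 7 (year_end (apply 12% annual interest)): balance=$351.32 total_interest=$51.32
After 8 (year_end (apply 12% annual interest)): balance=$393.47 total_interest=$93.47
After 9 (withdraw($50)): balance=$343.47 total_interest=$93.47
After 10 (month_end (apply 3% monthly interest)): balance=$353.77 total_interest=$103.77
After 11 (deposit($50)): balance=$403.77 total_interest=$103.77

Answer: 403.77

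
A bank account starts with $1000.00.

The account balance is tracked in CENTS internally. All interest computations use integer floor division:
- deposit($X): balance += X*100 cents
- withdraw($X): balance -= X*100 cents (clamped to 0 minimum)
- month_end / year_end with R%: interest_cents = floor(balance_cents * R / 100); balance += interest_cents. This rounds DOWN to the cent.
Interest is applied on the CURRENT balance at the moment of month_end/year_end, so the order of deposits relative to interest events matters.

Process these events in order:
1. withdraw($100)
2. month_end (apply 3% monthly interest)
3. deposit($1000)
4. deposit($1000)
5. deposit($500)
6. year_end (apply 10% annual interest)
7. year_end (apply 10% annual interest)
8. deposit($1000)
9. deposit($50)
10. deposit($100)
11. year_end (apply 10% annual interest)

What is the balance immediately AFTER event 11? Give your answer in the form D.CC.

Answer: 5826.33

Derivation:
After 1 (withdraw($100)): balance=$900.00 total_interest=$0.00
After 2 (month_end (apply 3% monthly interest)): balance=$927.00 total_interest=$27.00
After 3 (deposit($1000)): balance=$1927.00 total_interest=$27.00
After 4 (deposit($1000)): balance=$2927.00 total_interest=$27.00
After 5 (deposit($500)): balance=$3427.00 total_interest=$27.00
After 6 (year_end (apply 10% annual interest)): balance=$3769.70 total_interest=$369.70
After 7 (year_end (apply 10% annual interest)): balance=$4146.67 total_interest=$746.67
After 8 (deposit($1000)): balance=$5146.67 total_interest=$746.67
After 9 (deposit($50)): balance=$5196.67 total_interest=$746.67
After 10 (deposit($100)): balance=$5296.67 total_interest=$746.67
After 11 (year_end (apply 10% annual interest)): balance=$5826.33 total_interest=$1276.33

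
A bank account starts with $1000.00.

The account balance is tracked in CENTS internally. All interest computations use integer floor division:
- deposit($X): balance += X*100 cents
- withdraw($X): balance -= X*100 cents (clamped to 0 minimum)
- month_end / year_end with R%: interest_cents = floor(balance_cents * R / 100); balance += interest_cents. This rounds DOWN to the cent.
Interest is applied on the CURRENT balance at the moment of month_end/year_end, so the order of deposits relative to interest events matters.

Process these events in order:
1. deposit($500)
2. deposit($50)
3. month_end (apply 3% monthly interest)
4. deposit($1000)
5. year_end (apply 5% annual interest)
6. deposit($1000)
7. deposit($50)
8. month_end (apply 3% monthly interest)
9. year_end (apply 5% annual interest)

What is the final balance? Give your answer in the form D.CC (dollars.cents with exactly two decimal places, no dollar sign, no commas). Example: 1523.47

After 1 (deposit($500)): balance=$1500.00 total_interest=$0.00
After 2 (deposit($50)): balance=$1550.00 total_interest=$0.00
After 3 (month_end (apply 3% monthly interest)): balance=$1596.50 total_interest=$46.50
After 4 (deposit($1000)): balance=$2596.50 total_interest=$46.50
After 5 (year_end (apply 5% annual interest)): balance=$2726.32 total_interest=$176.32
After 6 (deposit($1000)): balance=$3726.32 total_interest=$176.32
After 7 (deposit($50)): balance=$3776.32 total_interest=$176.32
After 8 (month_end (apply 3% monthly interest)): balance=$3889.60 total_interest=$289.60
After 9 (year_end (apply 5% annual interest)): balance=$4084.08 total_interest=$484.08

Answer: 4084.08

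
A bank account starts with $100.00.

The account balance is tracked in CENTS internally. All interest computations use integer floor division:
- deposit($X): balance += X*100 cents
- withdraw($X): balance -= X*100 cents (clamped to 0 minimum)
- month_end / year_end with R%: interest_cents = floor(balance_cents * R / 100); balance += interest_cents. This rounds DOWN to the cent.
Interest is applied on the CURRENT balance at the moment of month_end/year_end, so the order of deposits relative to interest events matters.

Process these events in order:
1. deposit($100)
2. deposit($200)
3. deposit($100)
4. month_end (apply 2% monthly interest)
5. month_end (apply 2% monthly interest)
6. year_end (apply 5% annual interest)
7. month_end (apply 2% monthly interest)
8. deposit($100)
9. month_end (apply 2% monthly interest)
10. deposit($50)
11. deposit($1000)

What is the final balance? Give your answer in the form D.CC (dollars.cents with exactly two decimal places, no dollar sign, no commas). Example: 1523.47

Answer: 1720.27

Derivation:
After 1 (deposit($100)): balance=$200.00 total_interest=$0.00
After 2 (deposit($200)): balance=$400.00 total_interest=$0.00
After 3 (deposit($100)): balance=$500.00 total_interest=$0.00
After 4 (month_end (apply 2% monthly interest)): balance=$510.00 total_interest=$10.00
After 5 (month_end (apply 2% monthly interest)): balance=$520.20 total_interest=$20.20
After 6 (year_end (apply 5% annual interest)): balance=$546.21 total_interest=$46.21
After 7 (month_end (apply 2% monthly interest)): balance=$557.13 total_interest=$57.13
After 8 (deposit($100)): balance=$657.13 total_interest=$57.13
After 9 (month_end (apply 2% monthly interest)): balance=$670.27 total_interest=$70.27
After 10 (deposit($50)): balance=$720.27 total_interest=$70.27
After 11 (deposit($1000)): balance=$1720.27 total_interest=$70.27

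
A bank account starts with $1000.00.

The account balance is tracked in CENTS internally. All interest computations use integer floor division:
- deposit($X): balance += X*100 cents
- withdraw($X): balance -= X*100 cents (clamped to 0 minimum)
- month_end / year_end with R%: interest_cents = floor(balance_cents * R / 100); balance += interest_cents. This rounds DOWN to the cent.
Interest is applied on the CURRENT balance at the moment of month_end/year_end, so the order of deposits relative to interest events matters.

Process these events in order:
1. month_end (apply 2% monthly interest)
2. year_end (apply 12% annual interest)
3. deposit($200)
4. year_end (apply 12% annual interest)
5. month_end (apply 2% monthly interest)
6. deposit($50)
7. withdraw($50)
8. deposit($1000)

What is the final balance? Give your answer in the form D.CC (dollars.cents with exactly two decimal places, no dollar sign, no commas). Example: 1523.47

Answer: 2533.54

Derivation:
After 1 (month_end (apply 2% monthly interest)): balance=$1020.00 total_interest=$20.00
After 2 (year_end (apply 12% annual interest)): balance=$1142.40 total_interest=$142.40
After 3 (deposit($200)): balance=$1342.40 total_interest=$142.40
After 4 (year_end (apply 12% annual interest)): balance=$1503.48 total_interest=$303.48
After 5 (month_end (apply 2% monthly interest)): balance=$1533.54 total_interest=$333.54
After 6 (deposit($50)): balance=$1583.54 total_interest=$333.54
After 7 (withdraw($50)): balance=$1533.54 total_interest=$333.54
After 8 (deposit($1000)): balance=$2533.54 total_interest=$333.54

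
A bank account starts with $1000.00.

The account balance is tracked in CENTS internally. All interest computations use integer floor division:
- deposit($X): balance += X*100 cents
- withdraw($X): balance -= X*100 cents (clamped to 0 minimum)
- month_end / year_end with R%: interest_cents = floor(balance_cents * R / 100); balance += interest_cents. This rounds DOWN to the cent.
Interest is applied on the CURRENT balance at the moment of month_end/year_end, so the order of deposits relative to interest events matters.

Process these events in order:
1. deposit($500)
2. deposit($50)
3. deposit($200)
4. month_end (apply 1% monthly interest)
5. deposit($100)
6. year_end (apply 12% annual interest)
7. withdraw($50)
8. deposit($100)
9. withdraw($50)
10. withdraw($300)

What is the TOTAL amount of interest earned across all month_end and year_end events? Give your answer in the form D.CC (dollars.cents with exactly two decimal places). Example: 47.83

Answer: 241.60

Derivation:
After 1 (deposit($500)): balance=$1500.00 total_interest=$0.00
After 2 (deposit($50)): balance=$1550.00 total_interest=$0.00
After 3 (deposit($200)): balance=$1750.00 total_interest=$0.00
After 4 (month_end (apply 1% monthly interest)): balance=$1767.50 total_interest=$17.50
After 5 (deposit($100)): balance=$1867.50 total_interest=$17.50
After 6 (year_end (apply 12% annual interest)): balance=$2091.60 total_interest=$241.60
After 7 (withdraw($50)): balance=$2041.60 total_interest=$241.60
After 8 (deposit($100)): balance=$2141.60 total_interest=$241.60
After 9 (withdraw($50)): balance=$2091.60 total_interest=$241.60
After 10 (withdraw($300)): balance=$1791.60 total_interest=$241.60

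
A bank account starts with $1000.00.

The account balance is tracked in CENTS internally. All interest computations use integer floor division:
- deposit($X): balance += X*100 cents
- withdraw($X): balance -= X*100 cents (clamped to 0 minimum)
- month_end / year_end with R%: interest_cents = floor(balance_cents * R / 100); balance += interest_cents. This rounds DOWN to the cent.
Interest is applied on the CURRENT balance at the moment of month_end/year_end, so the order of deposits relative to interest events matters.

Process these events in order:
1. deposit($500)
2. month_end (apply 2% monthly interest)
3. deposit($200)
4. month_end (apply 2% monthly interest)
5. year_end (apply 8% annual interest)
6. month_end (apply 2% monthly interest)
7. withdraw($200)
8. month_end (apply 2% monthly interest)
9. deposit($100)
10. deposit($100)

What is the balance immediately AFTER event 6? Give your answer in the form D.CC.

Answer: 1943.87

Derivation:
After 1 (deposit($500)): balance=$1500.00 total_interest=$0.00
After 2 (month_end (apply 2% monthly interest)): balance=$1530.00 total_interest=$30.00
After 3 (deposit($200)): balance=$1730.00 total_interest=$30.00
After 4 (month_end (apply 2% monthly interest)): balance=$1764.60 total_interest=$64.60
After 5 (year_end (apply 8% annual interest)): balance=$1905.76 total_interest=$205.76
After 6 (month_end (apply 2% monthly interest)): balance=$1943.87 total_interest=$243.87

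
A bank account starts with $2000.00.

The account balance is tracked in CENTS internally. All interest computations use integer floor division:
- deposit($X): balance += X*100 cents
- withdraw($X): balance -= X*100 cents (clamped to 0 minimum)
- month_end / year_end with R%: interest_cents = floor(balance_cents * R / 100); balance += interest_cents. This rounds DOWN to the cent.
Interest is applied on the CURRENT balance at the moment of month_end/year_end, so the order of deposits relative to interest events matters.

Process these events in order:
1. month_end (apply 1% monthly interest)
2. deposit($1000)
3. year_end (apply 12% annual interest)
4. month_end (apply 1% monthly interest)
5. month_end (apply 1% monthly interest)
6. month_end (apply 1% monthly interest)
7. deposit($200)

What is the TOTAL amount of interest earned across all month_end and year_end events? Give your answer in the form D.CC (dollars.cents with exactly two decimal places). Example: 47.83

After 1 (month_end (apply 1% monthly interest)): balance=$2020.00 total_interest=$20.00
After 2 (deposit($1000)): balance=$3020.00 total_interest=$20.00
After 3 (year_end (apply 12% annual interest)): balance=$3382.40 total_interest=$382.40
After 4 (month_end (apply 1% monthly interest)): balance=$3416.22 total_interest=$416.22
After 5 (month_end (apply 1% monthly interest)): balance=$3450.38 total_interest=$450.38
After 6 (month_end (apply 1% monthly interest)): balance=$3484.88 total_interest=$484.88
After 7 (deposit($200)): balance=$3684.88 total_interest=$484.88

Answer: 484.88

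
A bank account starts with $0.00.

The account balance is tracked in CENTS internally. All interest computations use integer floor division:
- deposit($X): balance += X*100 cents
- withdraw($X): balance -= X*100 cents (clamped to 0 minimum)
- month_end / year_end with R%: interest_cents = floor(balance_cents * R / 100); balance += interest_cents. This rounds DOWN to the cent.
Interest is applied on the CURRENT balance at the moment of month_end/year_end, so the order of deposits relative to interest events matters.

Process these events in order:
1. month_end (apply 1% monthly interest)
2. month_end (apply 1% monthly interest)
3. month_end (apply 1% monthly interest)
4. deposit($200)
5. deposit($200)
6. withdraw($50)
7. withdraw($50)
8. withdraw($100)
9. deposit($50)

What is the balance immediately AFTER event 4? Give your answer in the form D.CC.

Answer: 200.00

Derivation:
After 1 (month_end (apply 1% monthly interest)): balance=$0.00 total_interest=$0.00
After 2 (month_end (apply 1% monthly interest)): balance=$0.00 total_interest=$0.00
After 3 (month_end (apply 1% monthly interest)): balance=$0.00 total_interest=$0.00
After 4 (deposit($200)): balance=$200.00 total_interest=$0.00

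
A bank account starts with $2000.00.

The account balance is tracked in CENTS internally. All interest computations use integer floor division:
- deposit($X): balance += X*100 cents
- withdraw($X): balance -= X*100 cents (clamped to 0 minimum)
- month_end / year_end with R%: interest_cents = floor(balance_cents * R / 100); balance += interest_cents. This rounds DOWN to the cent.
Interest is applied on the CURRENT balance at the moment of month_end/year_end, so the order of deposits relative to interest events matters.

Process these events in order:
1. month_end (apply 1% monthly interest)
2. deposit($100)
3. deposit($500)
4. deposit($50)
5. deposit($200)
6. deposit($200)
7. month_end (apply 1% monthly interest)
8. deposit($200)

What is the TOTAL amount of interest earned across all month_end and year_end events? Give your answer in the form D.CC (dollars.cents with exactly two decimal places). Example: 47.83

Answer: 50.70

Derivation:
After 1 (month_end (apply 1% monthly interest)): balance=$2020.00 total_interest=$20.00
After 2 (deposit($100)): balance=$2120.00 total_interest=$20.00
After 3 (deposit($500)): balance=$2620.00 total_interest=$20.00
After 4 (deposit($50)): balance=$2670.00 total_interest=$20.00
After 5 (deposit($200)): balance=$2870.00 total_interest=$20.00
After 6 (deposit($200)): balance=$3070.00 total_interest=$20.00
After 7 (month_end (apply 1% monthly interest)): balance=$3100.70 total_interest=$50.70
After 8 (deposit($200)): balance=$3300.70 total_interest=$50.70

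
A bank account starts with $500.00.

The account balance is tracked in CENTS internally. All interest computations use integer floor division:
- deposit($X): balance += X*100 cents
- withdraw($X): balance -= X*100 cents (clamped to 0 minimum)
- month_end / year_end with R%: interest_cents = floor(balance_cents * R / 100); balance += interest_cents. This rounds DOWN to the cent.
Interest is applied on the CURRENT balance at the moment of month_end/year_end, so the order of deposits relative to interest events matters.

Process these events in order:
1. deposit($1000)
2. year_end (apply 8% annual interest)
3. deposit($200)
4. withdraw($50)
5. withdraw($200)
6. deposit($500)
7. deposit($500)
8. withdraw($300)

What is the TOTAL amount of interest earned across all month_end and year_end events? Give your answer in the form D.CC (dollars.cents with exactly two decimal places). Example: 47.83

Answer: 120.00

Derivation:
After 1 (deposit($1000)): balance=$1500.00 total_interest=$0.00
After 2 (year_end (apply 8% annual interest)): balance=$1620.00 total_interest=$120.00
After 3 (deposit($200)): balance=$1820.00 total_interest=$120.00
After 4 (withdraw($50)): balance=$1770.00 total_interest=$120.00
After 5 (withdraw($200)): balance=$1570.00 total_interest=$120.00
After 6 (deposit($500)): balance=$2070.00 total_interest=$120.00
After 7 (deposit($500)): balance=$2570.00 total_interest=$120.00
After 8 (withdraw($300)): balance=$2270.00 total_interest=$120.00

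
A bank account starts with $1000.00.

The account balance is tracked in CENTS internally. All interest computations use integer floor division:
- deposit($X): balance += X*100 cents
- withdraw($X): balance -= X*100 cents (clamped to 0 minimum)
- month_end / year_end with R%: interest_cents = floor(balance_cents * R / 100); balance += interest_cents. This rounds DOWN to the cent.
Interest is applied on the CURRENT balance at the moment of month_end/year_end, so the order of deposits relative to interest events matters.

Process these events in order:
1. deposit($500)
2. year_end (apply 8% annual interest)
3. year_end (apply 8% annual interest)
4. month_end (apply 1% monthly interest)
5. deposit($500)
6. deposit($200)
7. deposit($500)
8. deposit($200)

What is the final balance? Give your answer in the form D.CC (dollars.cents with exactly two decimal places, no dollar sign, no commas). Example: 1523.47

After 1 (deposit($500)): balance=$1500.00 total_interest=$0.00
After 2 (year_end (apply 8% annual interest)): balance=$1620.00 total_interest=$120.00
After 3 (year_end (apply 8% annual interest)): balance=$1749.60 total_interest=$249.60
After 4 (month_end (apply 1% monthly interest)): balance=$1767.09 total_interest=$267.09
After 5 (deposit($500)): balance=$2267.09 total_interest=$267.09
After 6 (deposit($200)): balance=$2467.09 total_interest=$267.09
After 7 (deposit($500)): balance=$2967.09 total_interest=$267.09
After 8 (deposit($200)): balance=$3167.09 total_interest=$267.09

Answer: 3167.09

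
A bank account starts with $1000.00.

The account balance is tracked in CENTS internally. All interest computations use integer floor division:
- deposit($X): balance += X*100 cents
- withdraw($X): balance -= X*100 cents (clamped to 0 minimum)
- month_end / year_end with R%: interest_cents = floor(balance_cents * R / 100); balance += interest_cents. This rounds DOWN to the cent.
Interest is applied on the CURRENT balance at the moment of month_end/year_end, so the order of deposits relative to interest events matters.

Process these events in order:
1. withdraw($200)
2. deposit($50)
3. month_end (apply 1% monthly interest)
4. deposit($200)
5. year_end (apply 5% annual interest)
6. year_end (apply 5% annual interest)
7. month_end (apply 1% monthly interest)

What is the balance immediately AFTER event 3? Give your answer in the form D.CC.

Answer: 858.50

Derivation:
After 1 (withdraw($200)): balance=$800.00 total_interest=$0.00
After 2 (deposit($50)): balance=$850.00 total_interest=$0.00
After 3 (month_end (apply 1% monthly interest)): balance=$858.50 total_interest=$8.50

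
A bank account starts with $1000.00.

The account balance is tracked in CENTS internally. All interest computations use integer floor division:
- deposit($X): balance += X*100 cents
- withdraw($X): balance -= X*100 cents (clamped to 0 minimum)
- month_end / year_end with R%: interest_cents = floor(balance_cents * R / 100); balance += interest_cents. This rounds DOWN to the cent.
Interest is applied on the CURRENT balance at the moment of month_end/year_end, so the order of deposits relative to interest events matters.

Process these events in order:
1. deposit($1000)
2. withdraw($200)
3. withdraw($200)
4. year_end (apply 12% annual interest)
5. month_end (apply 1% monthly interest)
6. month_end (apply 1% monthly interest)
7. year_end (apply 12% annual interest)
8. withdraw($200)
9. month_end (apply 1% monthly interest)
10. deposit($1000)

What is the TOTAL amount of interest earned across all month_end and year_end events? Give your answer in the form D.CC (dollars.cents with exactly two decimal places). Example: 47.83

Answer: 465.84

Derivation:
After 1 (deposit($1000)): balance=$2000.00 total_interest=$0.00
After 2 (withdraw($200)): balance=$1800.00 total_interest=$0.00
After 3 (withdraw($200)): balance=$1600.00 total_interest=$0.00
After 4 (year_end (apply 12% annual interest)): balance=$1792.00 total_interest=$192.00
After 5 (month_end (apply 1% monthly interest)): balance=$1809.92 total_interest=$209.92
After 6 (month_end (apply 1% monthly interest)): balance=$1828.01 total_interest=$228.01
After 7 (year_end (apply 12% annual interest)): balance=$2047.37 total_interest=$447.37
After 8 (withdraw($200)): balance=$1847.37 total_interest=$447.37
After 9 (month_end (apply 1% monthly interest)): balance=$1865.84 total_interest=$465.84
After 10 (deposit($1000)): balance=$2865.84 total_interest=$465.84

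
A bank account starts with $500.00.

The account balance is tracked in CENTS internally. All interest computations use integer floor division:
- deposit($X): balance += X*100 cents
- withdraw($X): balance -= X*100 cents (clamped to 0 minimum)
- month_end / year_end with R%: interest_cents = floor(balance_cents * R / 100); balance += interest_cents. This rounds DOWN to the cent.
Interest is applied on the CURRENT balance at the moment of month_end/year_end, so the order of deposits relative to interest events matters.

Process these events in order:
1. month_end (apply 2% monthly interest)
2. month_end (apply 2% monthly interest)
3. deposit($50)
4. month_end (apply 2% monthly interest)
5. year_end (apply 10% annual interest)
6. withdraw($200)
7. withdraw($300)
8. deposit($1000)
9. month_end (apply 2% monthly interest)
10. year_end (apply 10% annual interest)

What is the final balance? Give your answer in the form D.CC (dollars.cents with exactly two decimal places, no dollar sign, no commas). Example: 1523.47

After 1 (month_end (apply 2% monthly interest)): balance=$510.00 total_interest=$10.00
After 2 (month_end (apply 2% monthly interest)): balance=$520.20 total_interest=$20.20
After 3 (deposit($50)): balance=$570.20 total_interest=$20.20
After 4 (month_end (apply 2% monthly interest)): balance=$581.60 total_interest=$31.60
After 5 (year_end (apply 10% annual interest)): balance=$639.76 total_interest=$89.76
After 6 (withdraw($200)): balance=$439.76 total_interest=$89.76
After 7 (withdraw($300)): balance=$139.76 total_interest=$89.76
After 8 (deposit($1000)): balance=$1139.76 total_interest=$89.76
After 9 (month_end (apply 2% monthly interest)): balance=$1162.55 total_interest=$112.55
After 10 (year_end (apply 10% annual interest)): balance=$1278.80 total_interest=$228.80

Answer: 1278.80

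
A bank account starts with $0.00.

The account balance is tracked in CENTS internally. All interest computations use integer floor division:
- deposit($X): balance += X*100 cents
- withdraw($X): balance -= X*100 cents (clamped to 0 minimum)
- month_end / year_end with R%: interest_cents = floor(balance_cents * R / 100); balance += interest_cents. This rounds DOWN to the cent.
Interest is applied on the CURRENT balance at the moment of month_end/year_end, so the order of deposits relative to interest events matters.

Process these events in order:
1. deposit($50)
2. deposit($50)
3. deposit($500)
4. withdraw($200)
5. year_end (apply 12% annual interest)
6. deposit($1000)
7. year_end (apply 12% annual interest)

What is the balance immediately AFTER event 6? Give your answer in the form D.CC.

Answer: 1448.00

Derivation:
After 1 (deposit($50)): balance=$50.00 total_interest=$0.00
After 2 (deposit($50)): balance=$100.00 total_interest=$0.00
After 3 (deposit($500)): balance=$600.00 total_interest=$0.00
After 4 (withdraw($200)): balance=$400.00 total_interest=$0.00
After 5 (year_end (apply 12% annual interest)): balance=$448.00 total_interest=$48.00
After 6 (deposit($1000)): balance=$1448.00 total_interest=$48.00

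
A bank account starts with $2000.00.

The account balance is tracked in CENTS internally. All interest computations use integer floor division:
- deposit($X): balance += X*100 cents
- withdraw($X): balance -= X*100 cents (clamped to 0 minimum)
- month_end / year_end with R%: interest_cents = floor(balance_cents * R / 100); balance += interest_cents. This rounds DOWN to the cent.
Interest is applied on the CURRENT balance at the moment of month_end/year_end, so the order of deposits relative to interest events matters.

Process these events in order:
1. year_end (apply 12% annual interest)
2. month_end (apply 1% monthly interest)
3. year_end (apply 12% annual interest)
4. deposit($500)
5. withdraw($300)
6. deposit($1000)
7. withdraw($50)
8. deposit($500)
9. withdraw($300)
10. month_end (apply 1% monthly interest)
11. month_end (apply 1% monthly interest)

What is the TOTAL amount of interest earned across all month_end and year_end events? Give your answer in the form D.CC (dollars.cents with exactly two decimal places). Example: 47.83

Answer: 611.93

Derivation:
After 1 (year_end (apply 12% annual interest)): balance=$2240.00 total_interest=$240.00
After 2 (month_end (apply 1% monthly interest)): balance=$2262.40 total_interest=$262.40
After 3 (year_end (apply 12% annual interest)): balance=$2533.88 total_interest=$533.88
After 4 (deposit($500)): balance=$3033.88 total_interest=$533.88
After 5 (withdraw($300)): balance=$2733.88 total_interest=$533.88
After 6 (deposit($1000)): balance=$3733.88 total_interest=$533.88
After 7 (withdraw($50)): balance=$3683.88 total_interest=$533.88
After 8 (deposit($500)): balance=$4183.88 total_interest=$533.88
After 9 (withdraw($300)): balance=$3883.88 total_interest=$533.88
After 10 (month_end (apply 1% monthly interest)): balance=$3922.71 total_interest=$572.71
After 11 (month_end (apply 1% monthly interest)): balance=$3961.93 total_interest=$611.93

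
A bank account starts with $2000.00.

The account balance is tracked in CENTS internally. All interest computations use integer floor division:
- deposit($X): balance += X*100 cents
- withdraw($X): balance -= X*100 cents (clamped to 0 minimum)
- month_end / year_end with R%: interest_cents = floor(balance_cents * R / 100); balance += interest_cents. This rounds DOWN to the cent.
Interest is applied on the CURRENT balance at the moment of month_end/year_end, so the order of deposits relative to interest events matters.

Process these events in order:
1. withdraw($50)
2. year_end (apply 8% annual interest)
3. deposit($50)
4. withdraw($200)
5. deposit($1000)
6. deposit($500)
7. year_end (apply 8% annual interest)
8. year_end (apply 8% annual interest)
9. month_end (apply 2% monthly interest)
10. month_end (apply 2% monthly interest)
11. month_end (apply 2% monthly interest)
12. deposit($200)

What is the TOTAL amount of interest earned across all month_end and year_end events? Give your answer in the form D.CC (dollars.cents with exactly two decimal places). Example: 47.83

Answer: 977.79

Derivation:
After 1 (withdraw($50)): balance=$1950.00 total_interest=$0.00
After 2 (year_end (apply 8% annual interest)): balance=$2106.00 total_interest=$156.00
After 3 (deposit($50)): balance=$2156.00 total_interest=$156.00
After 4 (withdraw($200)): balance=$1956.00 total_interest=$156.00
After 5 (deposit($1000)): balance=$2956.00 total_interest=$156.00
After 6 (deposit($500)): balance=$3456.00 total_interest=$156.00
After 7 (year_end (apply 8% annual interest)): balance=$3732.48 total_interest=$432.48
After 8 (year_end (apply 8% annual interest)): balance=$4031.07 total_interest=$731.07
After 9 (month_end (apply 2% monthly interest)): balance=$4111.69 total_interest=$811.69
After 10 (month_end (apply 2% monthly interest)): balance=$4193.92 total_interest=$893.92
After 11 (month_end (apply 2% monthly interest)): balance=$4277.79 total_interest=$977.79
After 12 (deposit($200)): balance=$4477.79 total_interest=$977.79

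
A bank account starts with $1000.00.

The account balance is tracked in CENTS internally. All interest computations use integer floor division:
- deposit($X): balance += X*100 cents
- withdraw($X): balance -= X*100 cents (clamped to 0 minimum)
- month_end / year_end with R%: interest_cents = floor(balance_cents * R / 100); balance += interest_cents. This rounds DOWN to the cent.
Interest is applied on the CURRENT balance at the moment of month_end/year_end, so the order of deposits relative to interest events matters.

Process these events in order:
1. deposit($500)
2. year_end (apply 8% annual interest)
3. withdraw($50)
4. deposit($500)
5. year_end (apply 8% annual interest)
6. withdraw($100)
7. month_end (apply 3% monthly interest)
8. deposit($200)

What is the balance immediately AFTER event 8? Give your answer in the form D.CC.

Answer: 2399.66

Derivation:
After 1 (deposit($500)): balance=$1500.00 total_interest=$0.00
After 2 (year_end (apply 8% annual interest)): balance=$1620.00 total_interest=$120.00
After 3 (withdraw($50)): balance=$1570.00 total_interest=$120.00
After 4 (deposit($500)): balance=$2070.00 total_interest=$120.00
After 5 (year_end (apply 8% annual interest)): balance=$2235.60 total_interest=$285.60
After 6 (withdraw($100)): balance=$2135.60 total_interest=$285.60
After 7 (month_end (apply 3% monthly interest)): balance=$2199.66 total_interest=$349.66
After 8 (deposit($200)): balance=$2399.66 total_interest=$349.66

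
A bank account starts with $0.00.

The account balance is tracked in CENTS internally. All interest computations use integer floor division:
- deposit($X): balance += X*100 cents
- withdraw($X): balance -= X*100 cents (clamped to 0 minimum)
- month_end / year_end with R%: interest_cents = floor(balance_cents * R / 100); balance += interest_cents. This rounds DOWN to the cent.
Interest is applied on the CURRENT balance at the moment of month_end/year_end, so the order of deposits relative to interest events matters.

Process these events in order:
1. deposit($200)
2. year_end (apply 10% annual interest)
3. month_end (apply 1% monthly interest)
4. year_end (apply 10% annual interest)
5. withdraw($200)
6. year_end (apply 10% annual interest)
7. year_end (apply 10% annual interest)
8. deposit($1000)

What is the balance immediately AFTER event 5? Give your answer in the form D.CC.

After 1 (deposit($200)): balance=$200.00 total_interest=$0.00
After 2 (year_end (apply 10% annual interest)): balance=$220.00 total_interest=$20.00
After 3 (month_end (apply 1% monthly interest)): balance=$222.20 total_interest=$22.20
After 4 (year_end (apply 10% annual interest)): balance=$244.42 total_interest=$44.42
After 5 (withdraw($200)): balance=$44.42 total_interest=$44.42

Answer: 44.42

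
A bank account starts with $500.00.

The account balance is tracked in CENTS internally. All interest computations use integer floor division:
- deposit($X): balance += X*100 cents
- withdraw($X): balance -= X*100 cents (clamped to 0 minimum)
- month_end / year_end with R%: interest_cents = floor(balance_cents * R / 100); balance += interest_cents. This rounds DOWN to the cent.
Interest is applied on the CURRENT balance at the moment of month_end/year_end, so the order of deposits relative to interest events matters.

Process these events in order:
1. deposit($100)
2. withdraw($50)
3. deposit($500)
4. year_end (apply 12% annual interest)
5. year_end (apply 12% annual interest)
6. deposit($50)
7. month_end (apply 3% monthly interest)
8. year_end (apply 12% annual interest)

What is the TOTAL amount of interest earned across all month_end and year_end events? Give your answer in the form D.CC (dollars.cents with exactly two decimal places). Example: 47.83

After 1 (deposit($100)): balance=$600.00 total_interest=$0.00
After 2 (withdraw($50)): balance=$550.00 total_interest=$0.00
After 3 (deposit($500)): balance=$1050.00 total_interest=$0.00
After 4 (year_end (apply 12% annual interest)): balance=$1176.00 total_interest=$126.00
After 5 (year_end (apply 12% annual interest)): balance=$1317.12 total_interest=$267.12
After 6 (deposit($50)): balance=$1367.12 total_interest=$267.12
After 7 (month_end (apply 3% monthly interest)): balance=$1408.13 total_interest=$308.13
After 8 (year_end (apply 12% annual interest)): balance=$1577.10 total_interest=$477.10

Answer: 477.10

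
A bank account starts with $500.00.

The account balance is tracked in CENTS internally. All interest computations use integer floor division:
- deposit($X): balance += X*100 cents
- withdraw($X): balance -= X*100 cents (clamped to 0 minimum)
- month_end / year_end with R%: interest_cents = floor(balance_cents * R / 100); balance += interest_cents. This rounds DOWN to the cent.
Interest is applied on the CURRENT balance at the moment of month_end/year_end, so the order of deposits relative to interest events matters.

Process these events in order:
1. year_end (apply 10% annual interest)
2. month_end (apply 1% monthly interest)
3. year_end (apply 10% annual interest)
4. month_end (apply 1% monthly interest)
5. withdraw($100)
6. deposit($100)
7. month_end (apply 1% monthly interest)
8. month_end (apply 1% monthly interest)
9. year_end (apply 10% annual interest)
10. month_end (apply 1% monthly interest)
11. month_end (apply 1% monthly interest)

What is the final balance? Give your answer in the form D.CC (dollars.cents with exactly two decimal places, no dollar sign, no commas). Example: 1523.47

After 1 (year_end (apply 10% annual interest)): balance=$550.00 total_interest=$50.00
After 2 (month_end (apply 1% monthly interest)): balance=$555.50 total_interest=$55.50
After 3 (year_end (apply 10% annual interest)): balance=$611.05 total_interest=$111.05
After 4 (month_end (apply 1% monthly interest)): balance=$617.16 total_interest=$117.16
After 5 (withdraw($100)): balance=$517.16 total_interest=$117.16
After 6 (deposit($100)): balance=$617.16 total_interest=$117.16
After 7 (month_end (apply 1% monthly interest)): balance=$623.33 total_interest=$123.33
After 8 (month_end (apply 1% monthly interest)): balance=$629.56 total_interest=$129.56
After 9 (year_end (apply 10% annual interest)): balance=$692.51 total_interest=$192.51
After 10 (month_end (apply 1% monthly interest)): balance=$699.43 total_interest=$199.43
After 11 (month_end (apply 1% monthly interest)): balance=$706.42 total_interest=$206.42

Answer: 706.42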